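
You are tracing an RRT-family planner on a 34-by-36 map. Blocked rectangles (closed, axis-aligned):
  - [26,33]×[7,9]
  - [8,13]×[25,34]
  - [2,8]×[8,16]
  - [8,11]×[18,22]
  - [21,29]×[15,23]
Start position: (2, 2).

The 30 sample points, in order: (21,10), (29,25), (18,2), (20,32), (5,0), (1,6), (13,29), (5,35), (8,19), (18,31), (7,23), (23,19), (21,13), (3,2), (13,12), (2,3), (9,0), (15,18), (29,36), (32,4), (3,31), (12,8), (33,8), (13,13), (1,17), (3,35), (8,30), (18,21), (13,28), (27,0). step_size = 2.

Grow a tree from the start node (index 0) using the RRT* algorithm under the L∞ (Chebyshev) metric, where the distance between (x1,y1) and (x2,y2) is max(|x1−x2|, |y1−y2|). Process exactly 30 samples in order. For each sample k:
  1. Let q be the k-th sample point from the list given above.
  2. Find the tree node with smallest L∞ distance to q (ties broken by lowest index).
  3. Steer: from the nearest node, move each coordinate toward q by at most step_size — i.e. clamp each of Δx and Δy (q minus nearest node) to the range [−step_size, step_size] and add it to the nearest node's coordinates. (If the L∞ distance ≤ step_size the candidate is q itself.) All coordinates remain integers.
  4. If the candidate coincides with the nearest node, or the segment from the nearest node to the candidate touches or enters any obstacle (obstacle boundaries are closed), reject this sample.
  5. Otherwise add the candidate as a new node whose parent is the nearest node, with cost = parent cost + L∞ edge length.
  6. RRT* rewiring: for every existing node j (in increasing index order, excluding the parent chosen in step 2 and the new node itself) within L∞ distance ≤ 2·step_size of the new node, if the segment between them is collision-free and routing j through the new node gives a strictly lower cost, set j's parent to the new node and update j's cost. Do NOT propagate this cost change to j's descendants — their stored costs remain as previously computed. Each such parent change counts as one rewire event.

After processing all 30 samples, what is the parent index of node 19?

Parent of node 19: 15

1. q=(21,10) nearest=0 d=19 new=(4,4) → add node 1 parent=0 cost=2
2. q=(29,25) nearest=1 d=25 new=(6,6) → add node 2 parent=1 cost=4
3. q=(18,2) nearest=2 d=12 new=(8,4) → add node 3 parent=2 cost=6
4. q=(20,32) nearest=2 d=26 new=(8,8) → blocked by [2,8]×[8,16], reject
5. q=(5,0) nearest=0 d=3 new=(4,0) → add node 4 parent=0 cost=2
6. q=(1,6) nearest=1 d=3 new=(2,6) → add node 5 parent=1 cost=4
7. q=(13,29) nearest=2 d=23 new=(8,8) → blocked by [2,8]×[8,16], reject
8. q=(5,35) nearest=2 d=29 new=(5,8) → blocked by [2,8]×[8,16], reject
9. q=(8,19) nearest=2 d=13 new=(8,8) → blocked by [2,8]×[8,16], reject
10. q=(18,31) nearest=2 d=25 new=(8,8) → blocked by [2,8]×[8,16], reject
11. q=(7,23) nearest=2 d=17 new=(7,8) → blocked by [2,8]×[8,16], reject
12. q=(23,19) nearest=3 d=15 new=(10,6) → add node 6 parent=3 cost=8
13. q=(21,13) nearest=6 d=11 new=(12,8) → add node 7 parent=6 cost=10
14. q=(3,2) nearest=0 d=1 new=(3,2) → add node 8 parent=0 cost=1
15. q=(13,12) nearest=7 d=4 new=(13,10) → add node 9 parent=7 cost=12
16. q=(2,3) nearest=0 d=1 new=(2,3) → add node 10 parent=0 cost=1
17. q=(9,0) nearest=3 d=4 new=(9,2) → add node 11 parent=3 cost=8
18. q=(15,18) nearest=9 d=8 new=(15,12) → add node 12 parent=9 cost=14
19. q=(29,36) nearest=12 d=24 new=(17,14) → add node 13 parent=12 cost=16
20. q=(32,4) nearest=13 d=15 new=(19,12) → add node 14 parent=13 cost=18
21. q=(3,31) nearest=13 d=17 new=(15,16) → add node 15 parent=13 cost=18
22. q=(12,8) nearest=7 d=0 → coincident, reject
23. q=(33,8) nearest=14 d=14 new=(21,10) → add node 16 parent=14 cost=20
24. q=(13,13) nearest=12 d=2 new=(13,13) → add node 17 parent=12 cost=16
25. q=(1,17) nearest=2 d=11 new=(4,8) → blocked by [2,8]×[8,16], reject
26. q=(3,35) nearest=15 d=19 new=(13,18) → add node 18 parent=15 cost=20
27. q=(8,30) nearest=18 d=12 new=(11,20) → blocked by [8,11]×[18,22], reject
28. q=(18,21) nearest=15 d=5 new=(17,18) → add node 19 parent=15 cost=20
29. q=(13,28) nearest=18 d=10 new=(13,20) → add node 20 parent=18 cost=22
30. q=(27,0) nearest=16 d=10 new=(23,8) → add node 21 parent=16 cost=22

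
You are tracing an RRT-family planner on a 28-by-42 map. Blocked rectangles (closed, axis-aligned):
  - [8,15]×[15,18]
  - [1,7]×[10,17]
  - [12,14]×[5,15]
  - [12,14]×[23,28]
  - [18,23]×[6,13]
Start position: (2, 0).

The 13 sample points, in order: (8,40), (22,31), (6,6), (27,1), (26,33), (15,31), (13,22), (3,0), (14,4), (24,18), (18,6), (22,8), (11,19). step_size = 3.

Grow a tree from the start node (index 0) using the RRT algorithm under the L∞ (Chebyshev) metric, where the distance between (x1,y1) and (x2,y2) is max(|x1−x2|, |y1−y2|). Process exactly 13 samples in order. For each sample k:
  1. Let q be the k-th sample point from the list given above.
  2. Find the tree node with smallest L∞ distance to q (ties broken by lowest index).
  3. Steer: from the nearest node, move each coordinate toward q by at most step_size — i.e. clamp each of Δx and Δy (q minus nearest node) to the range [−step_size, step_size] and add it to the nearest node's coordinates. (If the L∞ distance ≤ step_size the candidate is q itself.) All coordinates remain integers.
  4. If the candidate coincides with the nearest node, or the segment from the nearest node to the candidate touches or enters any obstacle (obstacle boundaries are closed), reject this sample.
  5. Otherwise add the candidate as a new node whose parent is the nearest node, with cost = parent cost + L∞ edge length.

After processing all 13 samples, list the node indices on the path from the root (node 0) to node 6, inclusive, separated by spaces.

Path: 0 6

1. q=(8,40) nearest=0 d=40 new=(5,3) → add node 1 parent=0 cost=3
2. q=(22,31) nearest=1 d=28 new=(8,6) → add node 2 parent=1 cost=6
3. q=(6,6) nearest=2 d=2 new=(6,6) → add node 3 parent=2 cost=8
4. q=(27,1) nearest=2 d=19 new=(11,3) → add node 4 parent=2 cost=9
5. q=(26,33) nearest=2 d=27 new=(11,9) → add node 5 parent=2 cost=9
6. q=(15,31) nearest=5 d=22 new=(14,12) → blocked by [12,14]×[5,15], reject
7. q=(13,22) nearest=5 d=13 new=(13,12) → blocked by [12,14]×[5,15], reject
8. q=(3,0) nearest=0 d=1 new=(3,0) → add node 6 parent=0 cost=1
9. q=(14,4) nearest=4 d=3 new=(14,4) → add node 7 parent=4 cost=12
10. q=(24,18) nearest=5 d=13 new=(14,12) → blocked by [12,14]×[5,15], reject
11. q=(18,6) nearest=7 d=4 new=(17,6) → add node 8 parent=7 cost=15
12. q=(22,8) nearest=8 d=5 new=(20,8) → blocked by [18,23]×[6,13], reject
13. q=(11,19) nearest=5 d=10 new=(11,12) → add node 9 parent=5 cost=12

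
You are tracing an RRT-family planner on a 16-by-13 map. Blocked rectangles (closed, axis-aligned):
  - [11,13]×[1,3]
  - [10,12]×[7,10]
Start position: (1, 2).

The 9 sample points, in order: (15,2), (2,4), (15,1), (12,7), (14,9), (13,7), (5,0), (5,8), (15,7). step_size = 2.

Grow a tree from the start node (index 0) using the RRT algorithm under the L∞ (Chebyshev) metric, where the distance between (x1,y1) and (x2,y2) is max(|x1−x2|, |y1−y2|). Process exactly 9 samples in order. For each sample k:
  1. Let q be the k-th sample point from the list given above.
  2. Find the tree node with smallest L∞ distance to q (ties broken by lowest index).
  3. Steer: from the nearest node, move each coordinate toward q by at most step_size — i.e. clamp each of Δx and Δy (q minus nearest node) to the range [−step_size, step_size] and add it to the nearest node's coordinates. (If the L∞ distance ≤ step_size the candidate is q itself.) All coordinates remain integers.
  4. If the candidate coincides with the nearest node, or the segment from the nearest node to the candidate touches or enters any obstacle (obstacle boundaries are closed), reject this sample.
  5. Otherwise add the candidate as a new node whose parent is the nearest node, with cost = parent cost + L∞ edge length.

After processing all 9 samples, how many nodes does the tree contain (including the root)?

Node count: 8

1. q=(15,2) nearest=0 d=14 new=(3,2) → add node 1 parent=0 cost=2
2. q=(2,4) nearest=0 d=2 new=(2,4) → add node 2 parent=0 cost=2
3. q=(15,1) nearest=1 d=12 new=(5,1) → add node 3 parent=1 cost=4
4. q=(12,7) nearest=3 d=7 new=(7,3) → add node 4 parent=3 cost=6
5. q=(14,9) nearest=4 d=7 new=(9,5) → add node 5 parent=4 cost=8
6. q=(13,7) nearest=5 d=4 new=(11,7) → blocked by [10,12]×[7,10], reject
7. q=(5,0) nearest=3 d=1 new=(5,0) → add node 6 parent=3 cost=5
8. q=(5,8) nearest=2 d=4 new=(4,6) → add node 7 parent=2 cost=4
9. q=(15,7) nearest=5 d=6 new=(11,7) → blocked by [10,12]×[7,10], reject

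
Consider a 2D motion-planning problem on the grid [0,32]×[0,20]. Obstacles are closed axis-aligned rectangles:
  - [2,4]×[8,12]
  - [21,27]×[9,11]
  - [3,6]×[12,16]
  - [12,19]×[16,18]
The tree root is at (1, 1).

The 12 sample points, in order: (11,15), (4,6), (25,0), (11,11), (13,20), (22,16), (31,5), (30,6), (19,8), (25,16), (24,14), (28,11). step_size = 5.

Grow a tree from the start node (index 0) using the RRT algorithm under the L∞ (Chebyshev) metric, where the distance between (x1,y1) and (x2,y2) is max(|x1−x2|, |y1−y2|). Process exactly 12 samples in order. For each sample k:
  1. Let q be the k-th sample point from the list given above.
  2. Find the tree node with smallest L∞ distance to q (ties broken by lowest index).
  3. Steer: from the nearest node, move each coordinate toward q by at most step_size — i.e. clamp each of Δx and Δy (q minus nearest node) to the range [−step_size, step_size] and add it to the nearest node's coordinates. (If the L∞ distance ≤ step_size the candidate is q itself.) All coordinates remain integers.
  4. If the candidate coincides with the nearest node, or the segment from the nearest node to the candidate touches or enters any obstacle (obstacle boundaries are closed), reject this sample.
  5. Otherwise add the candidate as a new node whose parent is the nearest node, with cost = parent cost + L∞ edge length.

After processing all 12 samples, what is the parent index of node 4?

Parent of node 4: 1

1. q=(11,15) nearest=0 d=14 new=(6,6) → add node 1 parent=0 cost=5
2. q=(4,6) nearest=1 d=2 new=(4,6) → add node 2 parent=1 cost=7
3. q=(25,0) nearest=1 d=19 new=(11,1) → add node 3 parent=1 cost=10
4. q=(11,11) nearest=1 d=5 new=(11,11) → add node 4 parent=1 cost=10
5. q=(13,20) nearest=4 d=9 new=(13,16) → blocked by [12,19]×[16,18], reject
6. q=(22,16) nearest=4 d=11 new=(16,16) → blocked by [12,19]×[16,18], reject
7. q=(31,5) nearest=3 d=20 new=(16,5) → add node 5 parent=3 cost=15
8. q=(30,6) nearest=5 d=14 new=(21,6) → add node 6 parent=5 cost=20
9. q=(19,8) nearest=6 d=2 new=(19,8) → add node 7 parent=6 cost=22
10. q=(25,16) nearest=7 d=8 new=(24,13) → blocked by [21,27]×[9,11], reject
11. q=(24,14) nearest=7 d=6 new=(24,13) → blocked by [21,27]×[9,11], reject
12. q=(28,11) nearest=6 d=7 new=(26,11) → blocked by [21,27]×[9,11], reject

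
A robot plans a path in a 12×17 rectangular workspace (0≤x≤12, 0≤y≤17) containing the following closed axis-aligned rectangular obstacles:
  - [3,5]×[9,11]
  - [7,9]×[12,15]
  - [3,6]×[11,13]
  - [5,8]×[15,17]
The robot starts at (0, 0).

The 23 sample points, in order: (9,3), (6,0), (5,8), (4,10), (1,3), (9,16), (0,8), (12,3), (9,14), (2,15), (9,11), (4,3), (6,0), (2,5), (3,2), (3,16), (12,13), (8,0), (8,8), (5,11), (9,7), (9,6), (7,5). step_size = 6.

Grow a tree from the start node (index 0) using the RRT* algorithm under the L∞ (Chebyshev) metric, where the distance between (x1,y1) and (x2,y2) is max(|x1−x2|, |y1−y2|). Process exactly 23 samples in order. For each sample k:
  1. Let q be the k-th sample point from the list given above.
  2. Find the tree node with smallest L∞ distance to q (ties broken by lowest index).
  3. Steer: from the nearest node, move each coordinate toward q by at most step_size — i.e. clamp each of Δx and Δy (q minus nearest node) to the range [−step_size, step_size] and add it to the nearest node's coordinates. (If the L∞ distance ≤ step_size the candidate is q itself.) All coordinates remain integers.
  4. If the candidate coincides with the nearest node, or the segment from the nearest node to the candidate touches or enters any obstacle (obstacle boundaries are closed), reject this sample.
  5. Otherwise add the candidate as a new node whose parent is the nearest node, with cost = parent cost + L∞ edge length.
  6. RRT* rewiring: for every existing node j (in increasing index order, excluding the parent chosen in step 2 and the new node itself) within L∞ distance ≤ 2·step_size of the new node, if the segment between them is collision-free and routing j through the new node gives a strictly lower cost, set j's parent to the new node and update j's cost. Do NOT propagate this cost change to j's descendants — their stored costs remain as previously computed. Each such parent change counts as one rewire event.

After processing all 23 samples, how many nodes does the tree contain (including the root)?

Node count: 17

1. q=(9,3) nearest=0 d=9 new=(6,3) → add node 1 parent=0 cost=6
2. q=(6,0) nearest=1 d=3 new=(6,0) → add node 2 parent=1 cost=9
3. q=(5,8) nearest=1 d=5 new=(5,8) → add node 3 parent=1 cost=11
4. q=(4,10) nearest=3 d=2 new=(4,10) → blocked by [3,5]×[9,11], reject
5. q=(1,3) nearest=0 d=3 new=(1,3) → add node 4 parent=0 cost=3; rewire 2→4 (8<9); rewire 3→4 (8<11)
6. q=(9,16) nearest=3 d=8 new=(9,14) → blocked by [7,9]×[12,15], reject
7. q=(0,8) nearest=3 d=5 new=(0,8) → add node 5 parent=3 cost=13
8. q=(12,3) nearest=1 d=6 new=(12,3) → add node 6 parent=1 cost=12
9. q=(9,14) nearest=3 d=6 new=(9,14) → blocked by [7,9]×[12,15], reject
10. q=(2,15) nearest=3 d=7 new=(2,14) → blocked by [3,5]×[9,11], reject
11. q=(9,11) nearest=3 d=4 new=(9,11) → add node 7 parent=3 cost=12
12. q=(4,3) nearest=1 d=2 new=(4,3) → add node 8 parent=1 cost=8
13. q=(6,0) nearest=2 d=0 → coincident, reject
14. q=(2,5) nearest=4 d=2 new=(2,5) → add node 9 parent=4 cost=5; rewire 5→9 (8<13); rewire 8→9 (7<8)
15. q=(3,2) nearest=8 d=1 new=(3,2) → add node 10 parent=8 cost=8
16. q=(3,16) nearest=7 d=6 new=(3,16) → blocked by [7,9]×[12,15], reject
17. q=(12,13) nearest=7 d=3 new=(12,13) → add node 11 parent=7 cost=15
18. q=(8,0) nearest=2 d=2 new=(8,0) → add node 12 parent=2 cost=10
19. q=(8,8) nearest=3 d=3 new=(8,8) → add node 13 parent=3 cost=11
20. q=(5,11) nearest=3 d=3 new=(5,11) → blocked by [3,5]×[9,11], reject
21. q=(9,7) nearest=13 d=1 new=(9,7) → add node 14 parent=13 cost=12
22. q=(9,6) nearest=14 d=1 new=(9,6) → add node 15 parent=14 cost=13
23. q=(7,5) nearest=1 d=2 new=(7,5) → add node 16 parent=1 cost=8; rewire 14→16 (10<12); rewire 15→16 (10<13)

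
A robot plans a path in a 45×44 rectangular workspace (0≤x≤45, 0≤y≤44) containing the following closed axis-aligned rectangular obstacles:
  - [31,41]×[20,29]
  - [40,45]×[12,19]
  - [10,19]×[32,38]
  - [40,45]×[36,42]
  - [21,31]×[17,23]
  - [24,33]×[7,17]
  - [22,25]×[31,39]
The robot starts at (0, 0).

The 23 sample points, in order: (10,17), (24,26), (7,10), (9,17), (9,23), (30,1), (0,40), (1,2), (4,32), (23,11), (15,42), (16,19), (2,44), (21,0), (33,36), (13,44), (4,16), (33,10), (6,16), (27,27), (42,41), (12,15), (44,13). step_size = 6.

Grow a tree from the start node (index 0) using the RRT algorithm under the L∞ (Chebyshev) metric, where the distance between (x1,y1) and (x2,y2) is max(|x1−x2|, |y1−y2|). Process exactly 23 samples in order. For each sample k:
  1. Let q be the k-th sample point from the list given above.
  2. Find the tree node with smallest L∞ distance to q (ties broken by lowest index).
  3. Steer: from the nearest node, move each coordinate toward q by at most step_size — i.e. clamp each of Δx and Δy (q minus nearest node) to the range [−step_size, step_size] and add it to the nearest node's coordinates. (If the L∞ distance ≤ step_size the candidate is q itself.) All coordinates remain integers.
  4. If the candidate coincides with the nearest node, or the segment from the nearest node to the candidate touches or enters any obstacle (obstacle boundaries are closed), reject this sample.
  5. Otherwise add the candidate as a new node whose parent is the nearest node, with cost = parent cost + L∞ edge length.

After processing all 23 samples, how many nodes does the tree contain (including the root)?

1. q=(10,17) nearest=0 d=17 new=(6,6) → add node 1 parent=0 cost=6
2. q=(24,26) nearest=1 d=20 new=(12,12) → add node 2 parent=1 cost=12
3. q=(7,10) nearest=1 d=4 new=(7,10) → add node 3 parent=1 cost=10
4. q=(9,17) nearest=2 d=5 new=(9,17) → add node 4 parent=2 cost=17
5. q=(9,23) nearest=4 d=6 new=(9,23) → add node 5 parent=4 cost=23
6. q=(30,1) nearest=2 d=18 new=(18,6) → add node 6 parent=2 cost=18
7. q=(0,40) nearest=5 d=17 new=(3,29) → add node 7 parent=5 cost=29
8. q=(1,2) nearest=0 d=2 new=(1,2) → add node 8 parent=0 cost=2
9. q=(4,32) nearest=7 d=3 new=(4,32) → add node 9 parent=7 cost=32
10. q=(23,11) nearest=6 d=5 new=(23,11) → add node 10 parent=6 cost=23
11. q=(15,42) nearest=9 d=11 new=(10,38) → blocked by [10,19]×[32,38], reject
12. q=(16,19) nearest=2 d=7 new=(16,18) → add node 11 parent=2 cost=18
13. q=(2,44) nearest=9 d=12 new=(2,38) → add node 12 parent=9 cost=38
14. q=(21,0) nearest=6 d=6 new=(21,0) → add node 13 parent=6 cost=24
15. q=(33,36) nearest=11 d=18 new=(22,24) → blocked by [21,31]×[17,23], reject
16. q=(13,44) nearest=12 d=11 new=(8,44) → add node 14 parent=12 cost=44
17. q=(4,16) nearest=4 d=5 new=(4,16) → add node 15 parent=4 cost=22
18. q=(33,10) nearest=10 d=10 new=(29,10) → blocked by [24,33]×[7,17], reject
19. q=(6,16) nearest=15 d=2 new=(6,16) → add node 16 parent=15 cost=24
20. q=(27,27) nearest=11 d=11 new=(22,24) → blocked by [21,31]×[17,23], reject
21. q=(42,41) nearest=11 d=26 new=(22,24) → blocked by [21,31]×[17,23], reject
22. q=(12,15) nearest=2 d=3 new=(12,15) → add node 17 parent=2 cost=15
23. q=(44,13) nearest=10 d=21 new=(29,13) → blocked by [24,33]×[7,17], reject

Node count: 18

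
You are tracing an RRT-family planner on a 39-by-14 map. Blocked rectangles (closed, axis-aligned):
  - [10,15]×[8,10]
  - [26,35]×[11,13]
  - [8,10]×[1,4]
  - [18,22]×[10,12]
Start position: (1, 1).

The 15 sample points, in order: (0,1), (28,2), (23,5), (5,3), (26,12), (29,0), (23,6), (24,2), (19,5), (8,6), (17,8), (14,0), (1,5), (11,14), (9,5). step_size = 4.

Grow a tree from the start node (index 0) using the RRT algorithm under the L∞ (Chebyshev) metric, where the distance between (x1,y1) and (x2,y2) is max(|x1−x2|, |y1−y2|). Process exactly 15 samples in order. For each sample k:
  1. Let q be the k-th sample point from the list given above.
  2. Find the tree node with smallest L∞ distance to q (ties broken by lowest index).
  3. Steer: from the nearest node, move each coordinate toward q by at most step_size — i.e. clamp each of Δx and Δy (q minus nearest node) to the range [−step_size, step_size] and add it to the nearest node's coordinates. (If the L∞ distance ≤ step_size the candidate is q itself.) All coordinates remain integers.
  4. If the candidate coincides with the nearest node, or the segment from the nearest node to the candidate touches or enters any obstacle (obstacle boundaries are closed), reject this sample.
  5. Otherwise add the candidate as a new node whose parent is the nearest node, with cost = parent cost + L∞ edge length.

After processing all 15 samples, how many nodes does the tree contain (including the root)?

1. q=(0,1) nearest=0 d=1 new=(0,1) → add node 1 parent=0 cost=1
2. q=(28,2) nearest=0 d=27 new=(5,2) → add node 2 parent=0 cost=4
3. q=(23,5) nearest=2 d=18 new=(9,5) → add node 3 parent=2 cost=8
4. q=(5,3) nearest=2 d=1 new=(5,3) → add node 4 parent=2 cost=5
5. q=(26,12) nearest=3 d=17 new=(13,9) → blocked by [10,15]×[8,10], reject
6. q=(29,0) nearest=3 d=20 new=(13,1) → blocked by [8,10]×[1,4], reject
7. q=(23,6) nearest=3 d=14 new=(13,6) → add node 5 parent=3 cost=12
8. q=(24,2) nearest=5 d=11 new=(17,2) → add node 6 parent=5 cost=16
9. q=(19,5) nearest=6 d=3 new=(19,5) → add node 7 parent=6 cost=19
10. q=(8,6) nearest=3 d=1 new=(8,6) → add node 8 parent=3 cost=9
11. q=(17,8) nearest=7 d=3 new=(17,8) → add node 9 parent=7 cost=22
12. q=(14,0) nearest=6 d=3 new=(14,0) → add node 10 parent=6 cost=19
13. q=(1,5) nearest=0 d=4 new=(1,5) → add node 11 parent=0 cost=4
14. q=(11,14) nearest=9 d=6 new=(13,12) → blocked by [10,15]×[8,10], reject
15. q=(9,5) nearest=3 d=0 → coincident, reject

Node count: 12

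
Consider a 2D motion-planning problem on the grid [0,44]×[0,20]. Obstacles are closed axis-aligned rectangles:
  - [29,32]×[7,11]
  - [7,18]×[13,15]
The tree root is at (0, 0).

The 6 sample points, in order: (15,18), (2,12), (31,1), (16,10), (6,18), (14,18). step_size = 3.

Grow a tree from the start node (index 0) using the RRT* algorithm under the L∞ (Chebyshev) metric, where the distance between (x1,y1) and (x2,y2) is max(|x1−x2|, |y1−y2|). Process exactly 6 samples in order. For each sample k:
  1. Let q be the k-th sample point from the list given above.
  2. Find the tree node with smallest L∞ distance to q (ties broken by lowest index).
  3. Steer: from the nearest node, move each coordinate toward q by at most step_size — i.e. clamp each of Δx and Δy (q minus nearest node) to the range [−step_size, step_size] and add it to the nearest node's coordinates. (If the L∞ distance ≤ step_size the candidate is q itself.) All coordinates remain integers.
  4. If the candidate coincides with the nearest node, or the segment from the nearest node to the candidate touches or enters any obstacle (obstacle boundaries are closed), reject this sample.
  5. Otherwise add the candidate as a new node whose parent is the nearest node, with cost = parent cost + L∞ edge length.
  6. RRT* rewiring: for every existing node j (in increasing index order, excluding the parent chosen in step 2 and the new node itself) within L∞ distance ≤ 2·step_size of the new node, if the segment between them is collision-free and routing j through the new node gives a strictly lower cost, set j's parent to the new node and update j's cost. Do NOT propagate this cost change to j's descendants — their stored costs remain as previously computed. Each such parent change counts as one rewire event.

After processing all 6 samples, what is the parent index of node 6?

Parent of node 6: 5

1. q=(15,18) nearest=0 d=18 new=(3,3) → add node 1 parent=0 cost=3
2. q=(2,12) nearest=1 d=9 new=(2,6) → add node 2 parent=1 cost=6
3. q=(31,1) nearest=1 d=28 new=(6,1) → add node 3 parent=1 cost=6
4. q=(16,10) nearest=3 d=10 new=(9,4) → add node 4 parent=3 cost=9
5. q=(6,18) nearest=2 d=12 new=(5,9) → add node 5 parent=2 cost=9
6. q=(14,18) nearest=5 d=9 new=(8,12) → add node 6 parent=5 cost=12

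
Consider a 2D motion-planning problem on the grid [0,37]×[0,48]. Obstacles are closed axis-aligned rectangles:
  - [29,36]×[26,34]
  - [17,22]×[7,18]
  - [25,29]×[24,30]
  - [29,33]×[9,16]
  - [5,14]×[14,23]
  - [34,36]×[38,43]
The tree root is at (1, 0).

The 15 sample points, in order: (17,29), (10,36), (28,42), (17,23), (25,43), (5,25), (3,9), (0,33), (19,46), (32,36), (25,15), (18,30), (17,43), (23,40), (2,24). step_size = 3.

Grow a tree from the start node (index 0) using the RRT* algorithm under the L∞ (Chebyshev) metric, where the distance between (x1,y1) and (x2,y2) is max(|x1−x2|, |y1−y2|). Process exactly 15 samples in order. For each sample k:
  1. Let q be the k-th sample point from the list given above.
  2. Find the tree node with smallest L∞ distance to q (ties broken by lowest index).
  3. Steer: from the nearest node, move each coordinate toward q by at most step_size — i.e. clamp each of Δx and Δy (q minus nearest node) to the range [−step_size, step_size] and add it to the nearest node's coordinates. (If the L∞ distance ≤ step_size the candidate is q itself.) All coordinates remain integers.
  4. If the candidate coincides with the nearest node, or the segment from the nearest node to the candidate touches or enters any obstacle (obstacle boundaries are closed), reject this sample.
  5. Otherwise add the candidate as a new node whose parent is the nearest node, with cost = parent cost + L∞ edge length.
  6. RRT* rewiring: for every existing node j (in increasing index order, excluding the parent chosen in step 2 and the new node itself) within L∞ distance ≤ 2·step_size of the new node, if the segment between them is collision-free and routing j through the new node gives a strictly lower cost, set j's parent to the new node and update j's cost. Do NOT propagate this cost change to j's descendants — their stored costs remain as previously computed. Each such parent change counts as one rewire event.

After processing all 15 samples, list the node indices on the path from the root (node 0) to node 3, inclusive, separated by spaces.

1. q=(17,29) nearest=0 d=29 new=(4,3) → add node 1 parent=0 cost=3
2. q=(10,36) nearest=1 d=33 new=(7,6) → add node 2 parent=1 cost=6
3. q=(28,42) nearest=2 d=36 new=(10,9) → add node 3 parent=2 cost=9
4. q=(17,23) nearest=3 d=14 new=(13,12) → add node 4 parent=3 cost=12
5. q=(25,43) nearest=4 d=31 new=(16,15) → add node 5 parent=4 cost=15
6. q=(5,25) nearest=5 d=11 new=(13,18) → blocked by [5,14]×[14,23], reject
7. q=(3,9) nearest=2 d=4 new=(4,9) → add node 6 parent=2 cost=9
8. q=(0,33) nearest=5 d=18 new=(13,18) → blocked by [5,14]×[14,23], reject
9. q=(19,46) nearest=5 d=31 new=(19,18) → blocked by [17,22]×[7,18], reject
10. q=(32,36) nearest=5 d=21 new=(19,18) → blocked by [17,22]×[7,18], reject
11. q=(25,15) nearest=5 d=9 new=(19,15) → blocked by [17,22]×[7,18], reject
12. q=(18,30) nearest=5 d=15 new=(18,18) → blocked by [17,22]×[7,18], reject
13. q=(17,43) nearest=5 d=28 new=(17,18) → blocked by [17,22]×[7,18], reject
14. q=(23,40) nearest=5 d=25 new=(19,18) → blocked by [17,22]×[7,18], reject
15. q=(2,24) nearest=4 d=12 new=(10,15) → blocked by [5,14]×[14,23], reject

Path: 0 1 2 3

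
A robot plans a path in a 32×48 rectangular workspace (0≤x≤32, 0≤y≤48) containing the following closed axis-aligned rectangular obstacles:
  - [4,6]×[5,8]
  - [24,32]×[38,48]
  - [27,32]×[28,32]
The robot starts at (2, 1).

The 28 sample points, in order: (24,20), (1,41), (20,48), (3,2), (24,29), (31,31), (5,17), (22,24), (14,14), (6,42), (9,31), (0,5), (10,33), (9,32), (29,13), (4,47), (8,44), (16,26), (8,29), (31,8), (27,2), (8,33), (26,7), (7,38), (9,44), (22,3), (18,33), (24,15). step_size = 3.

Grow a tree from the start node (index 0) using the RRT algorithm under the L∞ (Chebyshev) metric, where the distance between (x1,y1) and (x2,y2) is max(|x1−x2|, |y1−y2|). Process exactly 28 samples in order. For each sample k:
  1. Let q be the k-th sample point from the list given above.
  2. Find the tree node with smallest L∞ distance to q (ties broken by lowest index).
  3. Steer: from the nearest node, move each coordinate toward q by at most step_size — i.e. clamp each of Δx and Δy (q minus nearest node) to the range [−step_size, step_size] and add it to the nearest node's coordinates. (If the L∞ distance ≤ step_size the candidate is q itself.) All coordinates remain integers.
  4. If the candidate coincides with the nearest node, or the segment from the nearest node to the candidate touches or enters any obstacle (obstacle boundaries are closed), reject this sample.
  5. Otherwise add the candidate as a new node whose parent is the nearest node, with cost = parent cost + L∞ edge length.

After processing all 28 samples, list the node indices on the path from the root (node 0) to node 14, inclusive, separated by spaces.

1. q=(24,20) nearest=0 d=22 new=(5,4) → add node 1 parent=0 cost=3
2. q=(1,41) nearest=1 d=37 new=(2,7) → blocked by [4,6]×[5,8], reject
3. q=(20,48) nearest=1 d=44 new=(8,7) → blocked by [4,6]×[5,8], reject
4. q=(3,2) nearest=0 d=1 new=(3,2) → add node 2 parent=0 cost=1
5. q=(24,29) nearest=1 d=25 new=(8,7) → blocked by [4,6]×[5,8], reject
6. q=(31,31) nearest=1 d=27 new=(8,7) → blocked by [4,6]×[5,8], reject
7. q=(5,17) nearest=1 d=13 new=(5,7) → blocked by [4,6]×[5,8], reject
8. q=(22,24) nearest=1 d=20 new=(8,7) → blocked by [4,6]×[5,8], reject
9. q=(14,14) nearest=1 d=10 new=(8,7) → blocked by [4,6]×[5,8], reject
10. q=(6,42) nearest=1 d=38 new=(6,7) → blocked by [4,6]×[5,8], reject
11. q=(9,31) nearest=1 d=27 new=(8,7) → blocked by [4,6]×[5,8], reject
12. q=(0,5) nearest=2 d=3 new=(0,5) → add node 3 parent=2 cost=4
13. q=(10,33) nearest=3 d=28 new=(3,8) → add node 4 parent=3 cost=7
14. q=(9,32) nearest=4 d=24 new=(6,11) → add node 5 parent=4 cost=10
15. q=(29,13) nearest=5 d=23 new=(9,13) → add node 6 parent=5 cost=13
16. q=(4,47) nearest=6 d=34 new=(6,16) → add node 7 parent=6 cost=16
17. q=(8,44) nearest=7 d=28 new=(8,19) → add node 8 parent=7 cost=19
18. q=(16,26) nearest=8 d=8 new=(11,22) → add node 9 parent=8 cost=22
19. q=(8,29) nearest=9 d=7 new=(8,25) → add node 10 parent=9 cost=25
20. q=(31,8) nearest=9 d=20 new=(14,19) → add node 11 parent=9 cost=25
21. q=(27,2) nearest=11 d=17 new=(17,16) → add node 12 parent=11 cost=28
22. q=(8,33) nearest=10 d=8 new=(8,28) → add node 13 parent=10 cost=28
23. q=(26,7) nearest=12 d=9 new=(20,13) → add node 14 parent=12 cost=31
24. q=(7,38) nearest=13 d=10 new=(7,31) → add node 15 parent=13 cost=31
25. q=(9,44) nearest=15 d=13 new=(9,34) → add node 16 parent=15 cost=34
26. q=(22,3) nearest=14 d=10 new=(22,10) → add node 17 parent=14 cost=34
27. q=(18,33) nearest=16 d=9 new=(12,33) → add node 18 parent=16 cost=37
28. q=(24,15) nearest=14 d=4 new=(23,15) → add node 19 parent=14 cost=34

Path: 0 2 3 4 5 6 7 8 9 11 12 14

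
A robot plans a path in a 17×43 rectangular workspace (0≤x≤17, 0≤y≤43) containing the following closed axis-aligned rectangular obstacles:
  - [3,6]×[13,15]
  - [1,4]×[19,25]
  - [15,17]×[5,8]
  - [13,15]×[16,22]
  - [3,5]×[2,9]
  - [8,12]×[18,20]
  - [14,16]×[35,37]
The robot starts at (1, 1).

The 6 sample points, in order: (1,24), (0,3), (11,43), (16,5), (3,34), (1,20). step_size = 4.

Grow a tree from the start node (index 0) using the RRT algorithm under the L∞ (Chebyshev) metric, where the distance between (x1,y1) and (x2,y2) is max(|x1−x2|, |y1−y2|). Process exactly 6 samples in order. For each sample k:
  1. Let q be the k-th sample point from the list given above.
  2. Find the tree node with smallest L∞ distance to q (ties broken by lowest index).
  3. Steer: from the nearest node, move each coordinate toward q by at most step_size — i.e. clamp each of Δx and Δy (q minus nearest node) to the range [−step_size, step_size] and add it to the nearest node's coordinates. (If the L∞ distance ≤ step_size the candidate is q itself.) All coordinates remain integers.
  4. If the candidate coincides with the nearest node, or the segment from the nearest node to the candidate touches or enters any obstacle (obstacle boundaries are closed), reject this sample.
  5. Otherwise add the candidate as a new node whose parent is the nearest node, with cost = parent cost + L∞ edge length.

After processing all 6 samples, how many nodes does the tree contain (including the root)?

1. q=(1,24) nearest=0 d=23 new=(1,5) → add node 1 parent=0 cost=4
2. q=(0,3) nearest=0 d=2 new=(0,3) → add node 2 parent=0 cost=2
3. q=(11,43) nearest=1 d=38 new=(5,9) → blocked by [3,5]×[2,9], reject
4. q=(16,5) nearest=0 d=15 new=(5,5) → blocked by [3,5]×[2,9], reject
5. q=(3,34) nearest=1 d=29 new=(3,9) → blocked by [3,5]×[2,9], reject
6. q=(1,20) nearest=1 d=15 new=(1,9) → add node 3 parent=1 cost=8

Node count: 4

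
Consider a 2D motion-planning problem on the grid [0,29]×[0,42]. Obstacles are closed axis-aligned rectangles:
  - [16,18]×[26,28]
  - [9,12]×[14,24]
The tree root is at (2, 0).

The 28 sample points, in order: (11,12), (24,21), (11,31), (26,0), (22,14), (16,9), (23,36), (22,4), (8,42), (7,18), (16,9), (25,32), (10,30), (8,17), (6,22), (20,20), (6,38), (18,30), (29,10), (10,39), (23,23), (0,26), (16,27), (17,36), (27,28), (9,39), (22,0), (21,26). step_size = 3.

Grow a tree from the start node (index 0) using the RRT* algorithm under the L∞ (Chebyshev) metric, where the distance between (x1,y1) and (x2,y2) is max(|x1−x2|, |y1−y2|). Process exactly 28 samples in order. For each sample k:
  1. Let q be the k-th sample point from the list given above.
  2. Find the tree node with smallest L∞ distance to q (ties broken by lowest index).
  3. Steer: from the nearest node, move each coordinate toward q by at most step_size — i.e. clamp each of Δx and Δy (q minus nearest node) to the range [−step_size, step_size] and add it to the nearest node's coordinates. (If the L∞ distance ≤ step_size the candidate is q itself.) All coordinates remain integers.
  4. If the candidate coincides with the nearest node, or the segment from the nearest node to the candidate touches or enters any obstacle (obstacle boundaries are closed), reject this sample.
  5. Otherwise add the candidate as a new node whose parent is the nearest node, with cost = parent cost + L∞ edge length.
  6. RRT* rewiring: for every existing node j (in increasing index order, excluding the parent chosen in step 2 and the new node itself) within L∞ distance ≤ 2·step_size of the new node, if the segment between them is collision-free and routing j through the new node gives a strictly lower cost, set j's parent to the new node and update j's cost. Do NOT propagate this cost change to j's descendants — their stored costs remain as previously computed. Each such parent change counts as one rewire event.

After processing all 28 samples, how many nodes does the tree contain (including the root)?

1. q=(11,12) nearest=0 d=12 new=(5,3) → add node 1 parent=0 cost=3
2. q=(24,21) nearest=1 d=19 new=(8,6) → add node 2 parent=1 cost=6
3. q=(11,31) nearest=2 d=25 new=(11,9) → add node 3 parent=2 cost=9
4. q=(26,0) nearest=3 d=15 new=(14,6) → add node 4 parent=3 cost=12
5. q=(22,14) nearest=4 d=8 new=(17,9) → add node 5 parent=4 cost=15
6. q=(16,9) nearest=5 d=1 new=(16,9) → add node 6 parent=5 cost=16
7. q=(23,36) nearest=3 d=27 new=(14,12) → add node 7 parent=3 cost=12; rewire 6→7 (15<16)
8. q=(22,4) nearest=5 d=5 new=(20,6) → add node 8 parent=5 cost=18
9. q=(8,42) nearest=7 d=30 new=(11,15) → blocked by [9,12]×[14,24], reject
10. q=(7,18) nearest=7 d=7 new=(11,15) → blocked by [9,12]×[14,24], reject
11. q=(16,9) nearest=6 d=0 → coincident, reject
12. q=(25,32) nearest=7 d=20 new=(17,15) → add node 9 parent=7 cost=15
13. q=(10,30) nearest=9 d=15 new=(14,18) → add node 10 parent=9 cost=18
14. q=(8,17) nearest=7 d=6 new=(11,15) → blocked by [9,12]×[14,24], reject
15. q=(6,22) nearest=10 d=8 new=(11,21) → blocked by [9,12]×[14,24], reject
16. q=(20,20) nearest=9 d=5 new=(20,18) → add node 11 parent=9 cost=18
17. q=(6,38) nearest=10 d=20 new=(11,21) → blocked by [9,12]×[14,24], reject
18. q=(18,30) nearest=10 d=12 new=(17,21) → add node 12 parent=10 cost=21
19. q=(29,10) nearest=8 d=9 new=(23,9) → add node 13 parent=8 cost=21
20. q=(10,39) nearest=12 d=18 new=(14,24) → add node 14 parent=12 cost=24
21. q=(23,23) nearest=11 d=5 new=(23,21) → add node 15 parent=11 cost=21
22. q=(0,26) nearest=7 d=14 new=(11,15) → blocked by [9,12]×[14,24], reject
23. q=(16,27) nearest=14 d=3 new=(16,27) → blocked by [16,18]×[26,28], reject
24. q=(17,36) nearest=14 d=12 new=(17,27) → blocked by [16,18]×[26,28], reject
25. q=(27,28) nearest=15 d=7 new=(26,24) → add node 16 parent=15 cost=24
26. q=(9,39) nearest=14 d=15 new=(11,27) → add node 17 parent=14 cost=27
27. q=(22,0) nearest=8 d=6 new=(22,3) → add node 18 parent=8 cost=21
28. q=(21,26) nearest=12 d=5 new=(20,24) → add node 19 parent=12 cost=24

Node count: 20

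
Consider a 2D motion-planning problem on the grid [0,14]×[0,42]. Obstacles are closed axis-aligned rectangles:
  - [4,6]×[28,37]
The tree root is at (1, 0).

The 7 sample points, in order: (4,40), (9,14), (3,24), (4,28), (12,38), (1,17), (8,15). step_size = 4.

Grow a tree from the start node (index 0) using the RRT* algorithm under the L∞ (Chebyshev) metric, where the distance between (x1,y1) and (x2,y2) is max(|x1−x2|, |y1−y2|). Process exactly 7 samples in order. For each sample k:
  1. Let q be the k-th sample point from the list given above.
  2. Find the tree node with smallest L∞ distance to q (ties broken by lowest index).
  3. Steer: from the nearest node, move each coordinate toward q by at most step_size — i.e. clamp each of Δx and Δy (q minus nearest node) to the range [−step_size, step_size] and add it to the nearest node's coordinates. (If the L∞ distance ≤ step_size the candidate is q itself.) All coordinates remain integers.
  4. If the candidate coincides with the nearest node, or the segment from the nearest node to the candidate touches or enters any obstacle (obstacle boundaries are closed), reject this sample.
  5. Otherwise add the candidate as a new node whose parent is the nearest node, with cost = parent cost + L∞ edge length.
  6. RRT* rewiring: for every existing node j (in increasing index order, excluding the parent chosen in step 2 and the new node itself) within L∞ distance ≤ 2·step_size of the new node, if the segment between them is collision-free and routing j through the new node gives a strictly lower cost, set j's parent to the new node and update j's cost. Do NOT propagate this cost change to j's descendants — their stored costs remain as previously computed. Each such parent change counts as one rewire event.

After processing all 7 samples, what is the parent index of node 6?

1. q=(4,40) nearest=0 d=40 new=(4,4) → add node 1 parent=0 cost=4
2. q=(9,14) nearest=1 d=10 new=(8,8) → add node 2 parent=1 cost=8
3. q=(3,24) nearest=2 d=16 new=(4,12) → add node 3 parent=2 cost=12
4. q=(4,28) nearest=3 d=16 new=(4,16) → add node 4 parent=3 cost=16
5. q=(12,38) nearest=4 d=22 new=(8,20) → add node 5 parent=4 cost=20
6. q=(1,17) nearest=4 d=3 new=(1,17) → add node 6 parent=4 cost=19
7. q=(8,15) nearest=3 d=4 new=(8,15) → add node 7 parent=3 cost=16

Parent of node 6: 4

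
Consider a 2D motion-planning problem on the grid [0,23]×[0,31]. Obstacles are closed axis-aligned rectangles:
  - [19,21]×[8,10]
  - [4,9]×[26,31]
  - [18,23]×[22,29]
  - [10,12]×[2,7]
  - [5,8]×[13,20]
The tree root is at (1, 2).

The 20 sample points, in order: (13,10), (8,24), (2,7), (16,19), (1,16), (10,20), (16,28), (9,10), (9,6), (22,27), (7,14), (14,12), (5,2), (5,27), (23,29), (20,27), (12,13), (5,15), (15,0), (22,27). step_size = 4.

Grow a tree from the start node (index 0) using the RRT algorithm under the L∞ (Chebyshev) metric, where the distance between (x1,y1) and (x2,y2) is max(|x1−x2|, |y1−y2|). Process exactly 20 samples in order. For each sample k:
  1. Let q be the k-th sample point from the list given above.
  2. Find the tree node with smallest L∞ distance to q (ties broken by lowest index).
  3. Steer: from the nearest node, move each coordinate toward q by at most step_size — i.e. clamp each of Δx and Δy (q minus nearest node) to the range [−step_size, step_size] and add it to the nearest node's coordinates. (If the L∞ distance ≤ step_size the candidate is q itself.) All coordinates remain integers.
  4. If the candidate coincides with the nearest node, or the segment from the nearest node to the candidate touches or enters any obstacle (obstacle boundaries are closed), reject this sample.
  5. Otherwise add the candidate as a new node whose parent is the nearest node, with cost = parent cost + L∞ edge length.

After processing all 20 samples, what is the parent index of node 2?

Parent of node 2: 1

1. q=(13,10) nearest=0 d=12 new=(5,6) → add node 1 parent=0 cost=4
2. q=(8,24) nearest=1 d=18 new=(8,10) → add node 2 parent=1 cost=8
3. q=(2,7) nearest=1 d=3 new=(2,7) → add node 3 parent=1 cost=7
4. q=(16,19) nearest=2 d=9 new=(12,14) → add node 4 parent=2 cost=12
5. q=(1,16) nearest=2 d=7 new=(4,14) → blocked by [5,8]×[13,20], reject
6. q=(10,20) nearest=4 d=6 new=(10,18) → add node 5 parent=4 cost=16
7. q=(16,28) nearest=5 d=10 new=(14,22) → add node 6 parent=5 cost=20
8. q=(9,10) nearest=2 d=1 new=(9,10) → add node 7 parent=2 cost=9
9. q=(9,6) nearest=1 d=4 new=(9,6) → add node 8 parent=1 cost=8
10. q=(22,27) nearest=6 d=8 new=(18,26) → blocked by [18,23]×[22,29], reject
11. q=(7,14) nearest=2 d=4 new=(7,14) → blocked by [5,8]×[13,20], reject
12. q=(14,12) nearest=4 d=2 new=(14,12) → add node 9 parent=4 cost=14
13. q=(5,2) nearest=0 d=4 new=(5,2) → add node 10 parent=0 cost=4
14. q=(5,27) nearest=5 d=9 new=(6,22) → blocked by [5,8]×[13,20], reject
15. q=(23,29) nearest=6 d=9 new=(18,26) → blocked by [18,23]×[22,29], reject
16. q=(20,27) nearest=6 d=6 new=(18,26) → blocked by [18,23]×[22,29], reject
17. q=(12,13) nearest=4 d=1 new=(12,13) → add node 11 parent=4 cost=13
18. q=(5,15) nearest=2 d=5 new=(5,14) → blocked by [5,8]×[13,20], reject
19. q=(15,0) nearest=8 d=6 new=(13,2) → blocked by [10,12]×[2,7], reject
20. q=(22,27) nearest=6 d=8 new=(18,26) → blocked by [18,23]×[22,29], reject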